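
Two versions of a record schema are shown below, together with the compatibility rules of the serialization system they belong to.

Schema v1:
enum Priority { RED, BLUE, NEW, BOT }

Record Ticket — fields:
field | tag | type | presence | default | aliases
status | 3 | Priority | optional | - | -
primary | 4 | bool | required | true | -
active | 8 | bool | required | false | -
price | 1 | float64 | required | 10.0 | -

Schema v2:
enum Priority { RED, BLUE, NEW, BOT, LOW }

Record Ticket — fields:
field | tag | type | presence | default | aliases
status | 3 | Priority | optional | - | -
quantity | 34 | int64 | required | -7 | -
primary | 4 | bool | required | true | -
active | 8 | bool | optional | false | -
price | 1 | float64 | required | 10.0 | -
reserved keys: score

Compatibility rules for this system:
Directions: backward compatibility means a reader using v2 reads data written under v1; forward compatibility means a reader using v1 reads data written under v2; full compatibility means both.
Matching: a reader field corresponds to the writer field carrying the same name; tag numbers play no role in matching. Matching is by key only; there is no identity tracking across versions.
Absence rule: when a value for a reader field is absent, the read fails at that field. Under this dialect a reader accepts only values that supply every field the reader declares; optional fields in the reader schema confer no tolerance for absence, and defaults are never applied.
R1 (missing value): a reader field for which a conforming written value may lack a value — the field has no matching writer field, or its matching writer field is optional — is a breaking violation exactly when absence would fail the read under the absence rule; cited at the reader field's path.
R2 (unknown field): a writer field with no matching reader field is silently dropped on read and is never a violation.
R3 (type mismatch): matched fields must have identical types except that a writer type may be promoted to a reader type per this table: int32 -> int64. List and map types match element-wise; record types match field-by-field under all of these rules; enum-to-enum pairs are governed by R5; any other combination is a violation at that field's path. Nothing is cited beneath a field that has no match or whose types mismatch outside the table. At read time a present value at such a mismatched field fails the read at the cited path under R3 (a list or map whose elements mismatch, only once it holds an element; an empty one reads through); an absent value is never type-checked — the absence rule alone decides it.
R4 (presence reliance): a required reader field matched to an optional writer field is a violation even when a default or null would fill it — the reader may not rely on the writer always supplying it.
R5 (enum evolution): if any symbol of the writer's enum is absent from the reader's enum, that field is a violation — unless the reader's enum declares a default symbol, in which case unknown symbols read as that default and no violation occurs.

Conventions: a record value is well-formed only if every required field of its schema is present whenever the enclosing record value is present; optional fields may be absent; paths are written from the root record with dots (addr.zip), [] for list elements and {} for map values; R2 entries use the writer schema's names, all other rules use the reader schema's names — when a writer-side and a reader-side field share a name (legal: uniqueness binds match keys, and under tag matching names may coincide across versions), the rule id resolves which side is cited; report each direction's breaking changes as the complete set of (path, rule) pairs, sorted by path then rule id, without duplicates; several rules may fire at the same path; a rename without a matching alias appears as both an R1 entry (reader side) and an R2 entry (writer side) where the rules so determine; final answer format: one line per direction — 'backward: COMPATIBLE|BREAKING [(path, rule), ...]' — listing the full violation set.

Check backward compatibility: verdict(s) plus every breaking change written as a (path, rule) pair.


backward: BREAKING [(quantity, R1), (status, R1)]

arrows below run writer -> reader for Ticket
backward for Ticket (reader v2, writer v1):
  status <- status (Priority -> Priority, writer optional)
  no writer field matches reader quantity
  primary <- primary (bool -> bool, writer required)
  active <- active (bool -> bool, writer required)
  price <- price (float64 -> float64, writer required)
  breaking: (quantity, R1)
  breaking: (status, R1)
  => backward verdict for Ticket: BREAKING, 2 violation(s)
the other Ticket changes do not affect what is asked:
  enum Priority (field status in record Ticket): symbol LOW added -> its effect on Ticket is confined to the forward direction, not asked
  field active in record Ticket: required changed to optional -> its effect on Ticket is confined to the forward direction, not asked


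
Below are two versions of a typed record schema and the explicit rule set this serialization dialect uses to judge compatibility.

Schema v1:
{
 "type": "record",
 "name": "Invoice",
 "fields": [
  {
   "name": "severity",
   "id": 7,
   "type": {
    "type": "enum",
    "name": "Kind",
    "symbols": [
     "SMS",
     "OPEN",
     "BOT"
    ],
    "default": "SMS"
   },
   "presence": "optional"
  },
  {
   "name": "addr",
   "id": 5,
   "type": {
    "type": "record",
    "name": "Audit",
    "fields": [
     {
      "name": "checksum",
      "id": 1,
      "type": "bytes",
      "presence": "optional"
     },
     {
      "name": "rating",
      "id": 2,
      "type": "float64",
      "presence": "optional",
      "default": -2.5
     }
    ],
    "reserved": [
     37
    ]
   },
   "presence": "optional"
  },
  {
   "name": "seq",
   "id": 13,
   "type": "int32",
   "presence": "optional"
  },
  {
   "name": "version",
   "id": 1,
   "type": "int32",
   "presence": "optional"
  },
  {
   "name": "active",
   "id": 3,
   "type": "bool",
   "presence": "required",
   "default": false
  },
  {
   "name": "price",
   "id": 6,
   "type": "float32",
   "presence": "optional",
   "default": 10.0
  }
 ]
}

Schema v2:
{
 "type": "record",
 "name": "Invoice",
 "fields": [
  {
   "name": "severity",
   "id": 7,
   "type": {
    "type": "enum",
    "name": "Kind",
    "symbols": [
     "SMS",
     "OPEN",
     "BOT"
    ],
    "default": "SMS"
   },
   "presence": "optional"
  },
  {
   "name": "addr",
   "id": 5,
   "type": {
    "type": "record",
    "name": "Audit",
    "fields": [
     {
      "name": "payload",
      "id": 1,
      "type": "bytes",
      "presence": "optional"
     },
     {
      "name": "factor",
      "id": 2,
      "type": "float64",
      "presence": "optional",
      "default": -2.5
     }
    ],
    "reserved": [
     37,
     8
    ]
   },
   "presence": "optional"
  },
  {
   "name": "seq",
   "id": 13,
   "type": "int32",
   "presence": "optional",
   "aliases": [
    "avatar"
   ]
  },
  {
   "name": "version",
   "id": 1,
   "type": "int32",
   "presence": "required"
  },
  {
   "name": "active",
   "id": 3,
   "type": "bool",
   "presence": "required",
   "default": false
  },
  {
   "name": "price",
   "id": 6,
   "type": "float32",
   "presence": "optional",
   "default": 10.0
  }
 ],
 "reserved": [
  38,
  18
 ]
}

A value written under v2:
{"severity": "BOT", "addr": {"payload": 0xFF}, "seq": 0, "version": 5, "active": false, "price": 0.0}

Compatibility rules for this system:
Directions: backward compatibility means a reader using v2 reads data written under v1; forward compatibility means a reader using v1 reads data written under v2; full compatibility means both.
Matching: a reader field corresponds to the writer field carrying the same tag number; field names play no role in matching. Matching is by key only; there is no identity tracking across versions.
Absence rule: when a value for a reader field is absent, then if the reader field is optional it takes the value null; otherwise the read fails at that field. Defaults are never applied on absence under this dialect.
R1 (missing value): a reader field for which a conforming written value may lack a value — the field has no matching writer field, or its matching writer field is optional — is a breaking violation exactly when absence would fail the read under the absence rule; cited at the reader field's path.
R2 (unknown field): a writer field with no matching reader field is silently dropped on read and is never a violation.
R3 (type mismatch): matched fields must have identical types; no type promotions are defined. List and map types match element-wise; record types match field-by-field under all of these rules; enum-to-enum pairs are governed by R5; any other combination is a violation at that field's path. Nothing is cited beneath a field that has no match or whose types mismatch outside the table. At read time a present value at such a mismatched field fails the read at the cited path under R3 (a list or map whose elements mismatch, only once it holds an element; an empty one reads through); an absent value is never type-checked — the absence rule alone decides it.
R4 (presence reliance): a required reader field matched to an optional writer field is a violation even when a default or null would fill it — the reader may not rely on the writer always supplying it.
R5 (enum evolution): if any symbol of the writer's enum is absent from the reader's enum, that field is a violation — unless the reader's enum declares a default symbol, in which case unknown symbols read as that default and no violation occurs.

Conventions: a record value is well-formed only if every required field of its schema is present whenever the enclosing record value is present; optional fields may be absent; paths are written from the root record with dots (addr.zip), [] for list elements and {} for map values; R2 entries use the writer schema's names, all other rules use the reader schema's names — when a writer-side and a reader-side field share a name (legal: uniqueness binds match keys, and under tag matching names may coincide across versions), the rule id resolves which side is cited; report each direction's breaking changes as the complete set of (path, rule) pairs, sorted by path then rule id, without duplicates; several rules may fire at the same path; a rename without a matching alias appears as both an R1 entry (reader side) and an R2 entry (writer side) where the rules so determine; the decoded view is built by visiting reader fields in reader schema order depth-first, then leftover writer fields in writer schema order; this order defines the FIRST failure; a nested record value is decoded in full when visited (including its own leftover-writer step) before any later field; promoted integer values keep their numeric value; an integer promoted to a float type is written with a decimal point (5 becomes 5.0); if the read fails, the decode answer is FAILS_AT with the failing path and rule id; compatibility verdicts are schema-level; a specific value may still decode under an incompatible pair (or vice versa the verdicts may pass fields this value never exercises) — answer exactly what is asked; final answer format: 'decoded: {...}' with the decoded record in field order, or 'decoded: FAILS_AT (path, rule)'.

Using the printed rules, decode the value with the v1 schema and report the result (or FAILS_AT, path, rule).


decoded: {"severity": "BOT", "addr": {"checksum": 0xFF, "rating": null}, "seq": 0, "version": 5, "active": false, "price": 0.0}

arrows below run writer -> reader for Invoice
decode walk for Invoice under reader schema v1:
  severity := "BOT"
  addr.checksum := 0xFF (from writer payload)
  addr.rating := null (missing; optional => null)
  seq := 0
  version := 5
  active := false
  price := 0.0
  => decoded: {"severity": "BOT", "addr": {"checksum": 0xFF, "rating": null}, "seq": 0, "version": 5, "active": false, "price": 0.0}
the rest of the Invoice diff is inert for this question:
  renamed field checksum to payload in record Audit -> triggers nothing under the printed rules; the Invoice answer is the same either way
  renamed field rating to factor in record Audit -> triggers nothing under the printed rules; the Invoice answer is the same either way
  field version in record Invoice: optional changed to required -> affects the rule determinations only; this particular Invoice value decodes identically


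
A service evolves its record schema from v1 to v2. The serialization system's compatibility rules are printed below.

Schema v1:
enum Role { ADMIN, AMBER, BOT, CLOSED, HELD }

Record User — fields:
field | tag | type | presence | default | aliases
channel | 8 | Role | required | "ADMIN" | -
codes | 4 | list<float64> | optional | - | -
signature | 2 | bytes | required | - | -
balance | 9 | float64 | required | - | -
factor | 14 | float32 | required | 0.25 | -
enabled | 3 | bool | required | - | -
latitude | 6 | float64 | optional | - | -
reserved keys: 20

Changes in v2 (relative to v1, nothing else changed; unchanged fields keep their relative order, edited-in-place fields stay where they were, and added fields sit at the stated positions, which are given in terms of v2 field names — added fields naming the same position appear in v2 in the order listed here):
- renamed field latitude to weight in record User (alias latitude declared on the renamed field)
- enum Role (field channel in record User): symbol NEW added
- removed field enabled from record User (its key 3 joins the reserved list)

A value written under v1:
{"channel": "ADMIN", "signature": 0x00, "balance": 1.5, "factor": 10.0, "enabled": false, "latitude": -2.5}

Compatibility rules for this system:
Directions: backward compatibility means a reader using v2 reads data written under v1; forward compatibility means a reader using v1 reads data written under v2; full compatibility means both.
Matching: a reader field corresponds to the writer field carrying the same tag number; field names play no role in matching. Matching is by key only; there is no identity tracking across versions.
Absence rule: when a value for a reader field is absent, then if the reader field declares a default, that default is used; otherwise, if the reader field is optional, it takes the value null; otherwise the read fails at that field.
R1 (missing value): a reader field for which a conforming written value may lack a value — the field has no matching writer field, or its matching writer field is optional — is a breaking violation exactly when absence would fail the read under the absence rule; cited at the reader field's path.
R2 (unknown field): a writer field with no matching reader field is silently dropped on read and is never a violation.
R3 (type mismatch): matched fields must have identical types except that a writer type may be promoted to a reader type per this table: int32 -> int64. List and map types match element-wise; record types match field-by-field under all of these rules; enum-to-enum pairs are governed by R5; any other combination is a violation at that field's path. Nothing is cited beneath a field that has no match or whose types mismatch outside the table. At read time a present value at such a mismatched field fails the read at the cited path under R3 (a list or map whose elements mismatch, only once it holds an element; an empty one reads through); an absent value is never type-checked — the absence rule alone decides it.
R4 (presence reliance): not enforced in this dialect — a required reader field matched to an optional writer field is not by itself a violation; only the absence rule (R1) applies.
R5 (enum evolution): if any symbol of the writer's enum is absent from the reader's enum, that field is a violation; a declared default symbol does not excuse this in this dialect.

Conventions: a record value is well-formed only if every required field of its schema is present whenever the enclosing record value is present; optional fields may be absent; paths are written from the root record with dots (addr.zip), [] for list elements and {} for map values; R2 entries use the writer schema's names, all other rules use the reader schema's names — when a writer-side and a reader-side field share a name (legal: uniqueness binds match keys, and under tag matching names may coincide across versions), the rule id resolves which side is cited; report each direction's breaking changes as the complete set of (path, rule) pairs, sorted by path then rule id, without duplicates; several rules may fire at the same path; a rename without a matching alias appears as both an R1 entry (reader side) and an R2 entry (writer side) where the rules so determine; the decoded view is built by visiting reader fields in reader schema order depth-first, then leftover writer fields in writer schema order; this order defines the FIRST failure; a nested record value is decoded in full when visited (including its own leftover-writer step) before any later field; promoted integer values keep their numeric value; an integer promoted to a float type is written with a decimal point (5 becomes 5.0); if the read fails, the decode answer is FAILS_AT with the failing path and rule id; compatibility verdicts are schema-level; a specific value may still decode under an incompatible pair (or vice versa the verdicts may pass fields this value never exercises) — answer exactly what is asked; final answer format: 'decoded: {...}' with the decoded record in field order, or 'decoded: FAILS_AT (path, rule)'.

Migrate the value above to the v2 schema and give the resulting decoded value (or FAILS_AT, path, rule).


each type pair in User: writer, then reader
decode (reader v2):
  channel := "ADMIN"
  codes := null (absent, optional -> null)
  signature := 0x00
  balance := 1.5
  factor := 10.0
  weight := -2.5 (from writer latitude)
  writer enabled: unknown -> dropped
  => decoded: {"channel": "ADMIN", "codes": null, "signature": 0x00, "balance": 1.5, "factor": 10.0, "weight": -2.5}
the rest of the User diff is inert for this question:
  enum Role (field channel in record User): symbol NEW added -> schema-level compatibility only; this User value's decode is unchanged

decoded: {"channel": "ADMIN", "codes": null, "signature": 0x00, "balance": 1.5, "factor": 10.0, "weight": -2.5}


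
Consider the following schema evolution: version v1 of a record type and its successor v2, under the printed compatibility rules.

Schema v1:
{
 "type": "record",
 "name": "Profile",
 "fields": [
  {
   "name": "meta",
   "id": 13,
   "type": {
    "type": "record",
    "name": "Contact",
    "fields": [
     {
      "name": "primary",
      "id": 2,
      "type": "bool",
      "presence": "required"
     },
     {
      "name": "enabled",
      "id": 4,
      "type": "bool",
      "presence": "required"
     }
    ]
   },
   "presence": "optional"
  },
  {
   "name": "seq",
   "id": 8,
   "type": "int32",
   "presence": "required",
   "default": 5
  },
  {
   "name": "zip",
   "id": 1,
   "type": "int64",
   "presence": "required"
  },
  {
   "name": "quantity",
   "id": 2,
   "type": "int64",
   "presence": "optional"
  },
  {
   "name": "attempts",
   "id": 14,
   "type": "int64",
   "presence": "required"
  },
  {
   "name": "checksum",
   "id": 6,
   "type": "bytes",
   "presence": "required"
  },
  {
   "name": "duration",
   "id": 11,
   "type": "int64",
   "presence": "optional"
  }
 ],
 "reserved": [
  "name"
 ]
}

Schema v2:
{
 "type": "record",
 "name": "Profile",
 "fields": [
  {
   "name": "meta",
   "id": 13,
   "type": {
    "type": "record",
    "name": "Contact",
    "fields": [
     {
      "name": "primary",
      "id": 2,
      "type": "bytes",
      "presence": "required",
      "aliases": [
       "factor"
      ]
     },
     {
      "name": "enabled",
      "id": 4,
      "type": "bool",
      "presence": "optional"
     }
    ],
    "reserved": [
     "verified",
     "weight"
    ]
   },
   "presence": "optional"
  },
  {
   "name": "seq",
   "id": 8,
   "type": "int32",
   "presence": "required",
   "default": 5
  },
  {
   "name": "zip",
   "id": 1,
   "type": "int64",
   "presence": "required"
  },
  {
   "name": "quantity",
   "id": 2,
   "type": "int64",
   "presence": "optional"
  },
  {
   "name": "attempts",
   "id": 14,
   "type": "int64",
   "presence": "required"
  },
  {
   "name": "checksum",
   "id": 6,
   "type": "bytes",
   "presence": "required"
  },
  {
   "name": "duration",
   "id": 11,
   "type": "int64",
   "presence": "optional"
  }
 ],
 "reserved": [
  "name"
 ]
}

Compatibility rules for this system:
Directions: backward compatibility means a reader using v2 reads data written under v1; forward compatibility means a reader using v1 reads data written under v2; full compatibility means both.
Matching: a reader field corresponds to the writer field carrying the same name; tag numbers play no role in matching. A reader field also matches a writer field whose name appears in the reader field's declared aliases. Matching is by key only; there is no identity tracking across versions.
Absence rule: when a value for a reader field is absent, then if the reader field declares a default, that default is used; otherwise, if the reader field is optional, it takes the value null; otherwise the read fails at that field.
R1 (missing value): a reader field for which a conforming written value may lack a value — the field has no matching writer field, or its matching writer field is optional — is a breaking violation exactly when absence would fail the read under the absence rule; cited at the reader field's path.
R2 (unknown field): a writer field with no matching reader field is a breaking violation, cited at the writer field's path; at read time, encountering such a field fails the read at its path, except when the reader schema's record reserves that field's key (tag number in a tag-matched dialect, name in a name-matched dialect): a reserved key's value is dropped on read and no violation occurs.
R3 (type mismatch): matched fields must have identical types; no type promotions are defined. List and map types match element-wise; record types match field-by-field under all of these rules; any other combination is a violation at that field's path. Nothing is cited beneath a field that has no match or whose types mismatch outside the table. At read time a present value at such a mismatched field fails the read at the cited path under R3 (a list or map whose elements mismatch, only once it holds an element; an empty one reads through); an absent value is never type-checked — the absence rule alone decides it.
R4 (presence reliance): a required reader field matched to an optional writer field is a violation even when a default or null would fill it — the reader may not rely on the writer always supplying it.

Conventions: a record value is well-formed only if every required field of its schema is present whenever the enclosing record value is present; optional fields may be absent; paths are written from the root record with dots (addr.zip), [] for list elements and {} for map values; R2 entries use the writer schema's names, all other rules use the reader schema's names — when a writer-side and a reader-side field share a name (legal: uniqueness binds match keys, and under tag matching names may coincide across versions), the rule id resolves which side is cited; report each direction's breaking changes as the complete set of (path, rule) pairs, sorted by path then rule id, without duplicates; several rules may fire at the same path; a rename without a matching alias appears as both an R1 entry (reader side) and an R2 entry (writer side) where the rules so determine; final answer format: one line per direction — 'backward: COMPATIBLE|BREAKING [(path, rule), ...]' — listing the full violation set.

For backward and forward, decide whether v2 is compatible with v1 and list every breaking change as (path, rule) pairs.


backward: BREAKING [(meta.primary, R3)]; forward: BREAKING [(meta.enabled, R1), (meta.enabled, R4), (meta.primary, R3)]

each type pair in Profile: writer, then reader
backward on Profile — v2 reading data written by v1:
  meta <- meta (Contact -> Contact, writer optional)
  seq <- seq (int32 -> int32, writer required)
  zip <- zip (int64 -> int64, writer required)
  quantity <- quantity (int64 -> int64, writer optional)
  attempts <- attempts (int64 -> int64, writer required)
  checksum <- checksum (bytes -> bytes, writer required)
  duration <- duration (int64 -> int64, writer optional)
  meta.primary <- meta.primary (bool -> bytes, writer required)
  meta.enabled <- meta.enabled (bool -> bool, writer required)
  rule R3 violated at meta.primary
  => 1 violation(s): backward is BREAKING for Profile
forward on Profile — v1 reading data written by v2:
  meta <- meta (Contact -> Contact, writer optional)
  seq <- seq (int32 -> int32, writer required)
  zip <- zip (int64 -> int64, writer required)
  quantity <- quantity (int64 -> int64, writer optional)
  attempts <- attempts (int64 -> int64, writer required)
  checksum <- checksum (bytes -> bytes, writer required)
  duration <- duration (int64 -> int64, writer optional)
  meta.primary <- meta.primary (bytes -> bool, writer required)
  meta.enabled <- meta.enabled (bool -> bool, writer optional)
  rule R1 violated at meta.enabled
  rule R4 violated at meta.enabled
  rule R3 violated at meta.primary
  => 3 violation(s): forward is BREAKING for Profile


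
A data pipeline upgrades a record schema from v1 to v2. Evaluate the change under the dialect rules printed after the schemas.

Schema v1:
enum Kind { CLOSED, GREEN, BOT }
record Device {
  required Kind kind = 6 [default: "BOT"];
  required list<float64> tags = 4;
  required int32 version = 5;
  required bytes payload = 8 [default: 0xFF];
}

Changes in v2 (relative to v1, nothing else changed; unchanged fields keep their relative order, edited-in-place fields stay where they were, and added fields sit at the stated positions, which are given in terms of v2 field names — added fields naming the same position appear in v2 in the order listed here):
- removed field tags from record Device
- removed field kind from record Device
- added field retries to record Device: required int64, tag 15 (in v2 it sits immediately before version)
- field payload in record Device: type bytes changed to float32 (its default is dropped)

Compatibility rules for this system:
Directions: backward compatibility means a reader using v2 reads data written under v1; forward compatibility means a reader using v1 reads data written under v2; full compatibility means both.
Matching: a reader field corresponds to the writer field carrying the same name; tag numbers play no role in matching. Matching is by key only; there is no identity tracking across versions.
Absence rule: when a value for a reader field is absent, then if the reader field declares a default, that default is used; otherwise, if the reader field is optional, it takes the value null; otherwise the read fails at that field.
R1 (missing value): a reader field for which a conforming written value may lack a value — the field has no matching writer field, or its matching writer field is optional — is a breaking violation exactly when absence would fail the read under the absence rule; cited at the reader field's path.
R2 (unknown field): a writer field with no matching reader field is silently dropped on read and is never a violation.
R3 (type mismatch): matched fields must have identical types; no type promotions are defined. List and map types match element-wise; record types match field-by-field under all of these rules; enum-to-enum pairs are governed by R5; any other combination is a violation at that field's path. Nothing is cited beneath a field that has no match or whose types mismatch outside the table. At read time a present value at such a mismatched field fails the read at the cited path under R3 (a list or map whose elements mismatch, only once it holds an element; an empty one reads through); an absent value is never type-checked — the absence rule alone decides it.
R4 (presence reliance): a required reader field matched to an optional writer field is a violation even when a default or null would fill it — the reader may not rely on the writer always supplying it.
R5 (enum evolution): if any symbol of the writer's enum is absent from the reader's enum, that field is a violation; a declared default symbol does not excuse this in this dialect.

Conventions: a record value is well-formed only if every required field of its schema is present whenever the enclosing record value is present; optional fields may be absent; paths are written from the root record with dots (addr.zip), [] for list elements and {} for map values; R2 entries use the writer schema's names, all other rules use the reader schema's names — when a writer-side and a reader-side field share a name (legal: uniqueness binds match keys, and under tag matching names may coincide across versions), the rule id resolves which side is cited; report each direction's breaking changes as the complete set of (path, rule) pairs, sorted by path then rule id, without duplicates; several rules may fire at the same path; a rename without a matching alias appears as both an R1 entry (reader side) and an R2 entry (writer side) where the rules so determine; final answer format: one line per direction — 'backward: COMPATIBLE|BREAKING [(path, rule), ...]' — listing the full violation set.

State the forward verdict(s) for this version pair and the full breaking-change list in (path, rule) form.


forward: BREAKING [(payload, R3), (tags, R1)]

in Device below, arrows point writer -> reader
forward pass over Device, reader schema v1, writer schema v2:
  kind: no writer-side match
  tags: no writer-side match
  version <- version (int32 -> int32, writer required)
  payload <- payload (float32 -> bytes, writer required)
  writer field retries has no reader counterpart
  rule R3 violated at payload
  rule R1 violated at tags
  => forward: BREAKING (2)
checking off the Device differences that do not matter here:
  removed field kind from record Device -> no rule fires on it in Device's dialect; the asked verdict holds
  added field retries to record Device: required int64, tag 15 (in v2 it sits immediately before version) -> its effect on Device is confined to the backward direction, not asked


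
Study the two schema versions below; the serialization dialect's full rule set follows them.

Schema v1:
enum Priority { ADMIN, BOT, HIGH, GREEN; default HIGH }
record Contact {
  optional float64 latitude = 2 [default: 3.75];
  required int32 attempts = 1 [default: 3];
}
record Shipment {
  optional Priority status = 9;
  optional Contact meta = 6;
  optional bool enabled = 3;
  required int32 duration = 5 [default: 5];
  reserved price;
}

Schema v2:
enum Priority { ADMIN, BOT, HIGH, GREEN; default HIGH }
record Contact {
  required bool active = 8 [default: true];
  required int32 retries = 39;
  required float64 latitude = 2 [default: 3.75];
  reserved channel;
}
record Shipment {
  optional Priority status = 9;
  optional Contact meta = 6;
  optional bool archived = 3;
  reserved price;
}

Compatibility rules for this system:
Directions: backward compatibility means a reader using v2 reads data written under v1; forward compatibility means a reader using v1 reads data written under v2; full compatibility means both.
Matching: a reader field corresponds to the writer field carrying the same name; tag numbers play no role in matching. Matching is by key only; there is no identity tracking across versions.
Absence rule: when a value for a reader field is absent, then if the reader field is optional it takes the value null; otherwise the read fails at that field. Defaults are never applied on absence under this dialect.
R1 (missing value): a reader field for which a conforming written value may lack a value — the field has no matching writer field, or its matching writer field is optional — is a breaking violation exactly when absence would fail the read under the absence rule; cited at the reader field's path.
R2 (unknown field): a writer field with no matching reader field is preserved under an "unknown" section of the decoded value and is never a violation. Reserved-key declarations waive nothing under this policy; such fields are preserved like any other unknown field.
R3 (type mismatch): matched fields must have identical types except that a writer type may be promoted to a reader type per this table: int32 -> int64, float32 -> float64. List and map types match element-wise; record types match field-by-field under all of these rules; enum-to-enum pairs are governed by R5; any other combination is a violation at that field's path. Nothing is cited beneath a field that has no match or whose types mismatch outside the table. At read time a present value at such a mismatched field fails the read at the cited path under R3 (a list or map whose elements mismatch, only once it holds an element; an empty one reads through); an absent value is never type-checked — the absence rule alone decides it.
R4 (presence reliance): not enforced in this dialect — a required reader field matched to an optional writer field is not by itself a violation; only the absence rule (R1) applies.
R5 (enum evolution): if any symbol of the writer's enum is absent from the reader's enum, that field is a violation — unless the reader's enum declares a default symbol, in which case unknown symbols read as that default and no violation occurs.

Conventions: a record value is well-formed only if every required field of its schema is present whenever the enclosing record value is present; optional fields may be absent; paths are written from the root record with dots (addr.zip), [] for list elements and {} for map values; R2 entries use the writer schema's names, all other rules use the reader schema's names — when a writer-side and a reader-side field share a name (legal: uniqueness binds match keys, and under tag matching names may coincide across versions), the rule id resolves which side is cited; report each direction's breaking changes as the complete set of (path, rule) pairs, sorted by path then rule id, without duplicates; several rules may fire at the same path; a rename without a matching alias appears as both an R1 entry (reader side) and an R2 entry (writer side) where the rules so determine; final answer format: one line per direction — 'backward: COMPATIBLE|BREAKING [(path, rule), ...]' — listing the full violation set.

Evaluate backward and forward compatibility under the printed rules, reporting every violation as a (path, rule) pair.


in Shipment below, arrows point writer -> reader
backward analysis of Shipment with v2 as reader and v1 as writer:
  status: paired with writer status (Priority -> Priority; writer optional)
  meta: paired with writer meta (Contact -> Contact; writer optional)
  archived: no writer-side match
  writer field enabled has no reader counterpart
  writer field duration has no reader counterpart
  meta.active: no writer-side match
  meta.retries: no writer-side match
  meta.latitude: paired with writer meta.latitude (float64 -> float64; writer optional)
  writer field meta.attempts has no reader counterpart
  rule R1 violated at meta.active
  rule R1 violated at meta.latitude
  rule R1 violated at meta.retries
  => backward: BREAKING (3)
forward analysis of Shipment with v1 as reader and v2 as writer:
  status: paired with writer status (Priority -> Priority; writer optional)
  meta: paired with writer meta (Contact -> Contact; writer optional)
  enabled: no writer-side match
  duration: no writer-side match
  writer field archived has no reader counterpart
  meta.latitude: paired with writer meta.latitude (float64 -> float64; writer required)
  meta.attempts: no writer-side match
  writer field meta.active has no reader counterpart
  writer field meta.retries has no reader counterpart
  rule R1 violated at duration
  rule R1 violated at meta.attempts
  => forward: BREAKING (2)

backward: BREAKING [(meta.active, R1), (meta.latitude, R1), (meta.retries, R1)]; forward: BREAKING [(duration, R1), (meta.attempts, R1)]


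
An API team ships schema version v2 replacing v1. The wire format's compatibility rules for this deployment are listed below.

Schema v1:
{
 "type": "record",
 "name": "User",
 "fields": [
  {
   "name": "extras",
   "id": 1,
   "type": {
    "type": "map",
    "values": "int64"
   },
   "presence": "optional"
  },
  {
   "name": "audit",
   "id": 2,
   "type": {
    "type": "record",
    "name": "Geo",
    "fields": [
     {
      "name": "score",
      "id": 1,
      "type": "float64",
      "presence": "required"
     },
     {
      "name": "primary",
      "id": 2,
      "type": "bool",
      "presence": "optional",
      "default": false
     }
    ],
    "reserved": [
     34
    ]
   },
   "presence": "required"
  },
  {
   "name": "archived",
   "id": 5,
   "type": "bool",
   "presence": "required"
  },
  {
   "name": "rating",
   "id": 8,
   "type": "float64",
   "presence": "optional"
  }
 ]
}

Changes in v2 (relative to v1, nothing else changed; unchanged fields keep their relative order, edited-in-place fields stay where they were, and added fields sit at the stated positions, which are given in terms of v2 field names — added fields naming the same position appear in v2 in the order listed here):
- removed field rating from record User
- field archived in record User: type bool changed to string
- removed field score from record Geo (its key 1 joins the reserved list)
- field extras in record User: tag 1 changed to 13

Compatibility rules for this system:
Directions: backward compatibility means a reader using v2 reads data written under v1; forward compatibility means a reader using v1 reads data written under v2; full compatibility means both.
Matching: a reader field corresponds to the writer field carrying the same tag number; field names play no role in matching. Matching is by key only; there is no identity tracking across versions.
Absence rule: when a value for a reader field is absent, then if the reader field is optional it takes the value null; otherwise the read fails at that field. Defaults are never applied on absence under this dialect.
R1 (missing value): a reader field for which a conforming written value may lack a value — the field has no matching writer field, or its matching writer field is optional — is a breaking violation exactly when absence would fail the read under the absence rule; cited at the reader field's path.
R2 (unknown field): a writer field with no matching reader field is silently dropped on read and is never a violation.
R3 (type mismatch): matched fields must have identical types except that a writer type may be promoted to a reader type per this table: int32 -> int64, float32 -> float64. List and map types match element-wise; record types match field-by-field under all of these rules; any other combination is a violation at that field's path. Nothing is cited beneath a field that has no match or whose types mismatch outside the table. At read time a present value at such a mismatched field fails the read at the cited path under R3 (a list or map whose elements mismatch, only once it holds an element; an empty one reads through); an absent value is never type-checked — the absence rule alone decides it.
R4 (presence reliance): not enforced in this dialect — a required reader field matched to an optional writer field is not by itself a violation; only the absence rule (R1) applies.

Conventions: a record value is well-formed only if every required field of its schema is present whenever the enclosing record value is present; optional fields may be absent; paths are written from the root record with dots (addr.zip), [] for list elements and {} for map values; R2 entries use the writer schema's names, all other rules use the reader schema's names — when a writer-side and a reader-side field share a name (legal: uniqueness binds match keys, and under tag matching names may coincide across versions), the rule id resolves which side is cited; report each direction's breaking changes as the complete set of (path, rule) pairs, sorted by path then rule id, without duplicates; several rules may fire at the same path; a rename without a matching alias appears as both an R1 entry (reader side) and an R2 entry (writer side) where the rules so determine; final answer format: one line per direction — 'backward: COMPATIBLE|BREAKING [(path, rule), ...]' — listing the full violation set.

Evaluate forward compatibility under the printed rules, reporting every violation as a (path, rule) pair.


arrows below run writer -> reader for User
checking forward for User: reader v1 against writer v2:
  extras: no writer match
  Geo -> Geo, writer required: audit aligns to audit
  string -> bool, writer required: archived aligns to archived
  rating: no writer match
  extras (writer side), unknown to reader
  audit.score: no writer match
  bool -> bool, writer optional: audit.primary aligns to audit.primary
  R3 fires at archived
  R1 fires at audit.score
  forward on User therefore BREAKING (2)
the other User changes do not affect what is asked:
  removed field rating from record User -> inert for the asked User verdict: nothing fires
  field extras in record User: tag 1 changed to 13 -> inert for the asked User verdict: nothing fires

forward: BREAKING [(archived, R3), (audit.score, R1)]
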